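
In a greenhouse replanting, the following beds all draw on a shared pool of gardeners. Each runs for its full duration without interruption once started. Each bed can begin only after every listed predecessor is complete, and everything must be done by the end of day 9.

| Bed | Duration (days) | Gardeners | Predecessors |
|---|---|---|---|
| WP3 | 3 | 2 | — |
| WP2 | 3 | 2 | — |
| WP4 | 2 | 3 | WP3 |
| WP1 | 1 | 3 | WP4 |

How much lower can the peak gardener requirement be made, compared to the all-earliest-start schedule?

Early-start peak: d1:4  d2:4  d3:4  d4:3  d5:3  d6:3  d7:0  d8:0  d9:0 ⇒ 4.
Leveled (WP3@1, WP2@4, WP4@7, WP1@9): d1:2  d2:2  d3:2  d4:2  d5:2  d6:2  d7:3  d8:3  d9:3 ⇒ 3.
Reduction 4 − 3 = 1.

1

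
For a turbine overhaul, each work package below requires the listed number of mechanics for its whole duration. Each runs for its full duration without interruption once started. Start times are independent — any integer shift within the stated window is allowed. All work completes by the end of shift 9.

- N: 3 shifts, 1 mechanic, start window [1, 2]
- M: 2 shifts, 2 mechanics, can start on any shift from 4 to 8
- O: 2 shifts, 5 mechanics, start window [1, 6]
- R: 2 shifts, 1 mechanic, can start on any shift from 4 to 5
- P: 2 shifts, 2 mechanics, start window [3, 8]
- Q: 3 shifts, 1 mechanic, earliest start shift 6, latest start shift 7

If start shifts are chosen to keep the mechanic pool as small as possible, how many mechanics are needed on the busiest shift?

6

Schedule N@1, M@4, O@1, R@4, P@3, Q@6: s1:6  s2:6  s3:3  s4:5  s5:3  s6:1  s7:1  s8:1  s9:0 — peak 6.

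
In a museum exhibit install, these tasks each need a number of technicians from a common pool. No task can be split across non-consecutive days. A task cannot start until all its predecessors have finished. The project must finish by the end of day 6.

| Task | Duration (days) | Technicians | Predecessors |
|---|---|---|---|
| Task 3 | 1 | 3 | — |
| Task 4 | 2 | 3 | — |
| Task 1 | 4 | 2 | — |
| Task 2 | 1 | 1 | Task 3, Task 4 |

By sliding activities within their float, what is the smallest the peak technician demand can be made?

5

Early-start (Task 3@1, Task 4@1, Task 1@1, Task 2@3) gives peak 8: d1:8  d2:5  d3:3  d4:2  d5:0  d6:0.
Shift Task 4→2, Task 2→4.
Schedule Task 3@1, Task 4@2, Task 1@1, Task 2@4: d1:5  d2:5  d3:5  d4:3  d5:0  d6:0 — peak 5.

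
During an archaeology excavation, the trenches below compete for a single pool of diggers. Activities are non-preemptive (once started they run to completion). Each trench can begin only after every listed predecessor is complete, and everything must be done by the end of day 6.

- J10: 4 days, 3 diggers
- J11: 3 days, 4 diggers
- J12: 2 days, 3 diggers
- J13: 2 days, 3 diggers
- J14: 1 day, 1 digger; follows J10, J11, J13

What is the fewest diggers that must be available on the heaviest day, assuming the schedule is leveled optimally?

7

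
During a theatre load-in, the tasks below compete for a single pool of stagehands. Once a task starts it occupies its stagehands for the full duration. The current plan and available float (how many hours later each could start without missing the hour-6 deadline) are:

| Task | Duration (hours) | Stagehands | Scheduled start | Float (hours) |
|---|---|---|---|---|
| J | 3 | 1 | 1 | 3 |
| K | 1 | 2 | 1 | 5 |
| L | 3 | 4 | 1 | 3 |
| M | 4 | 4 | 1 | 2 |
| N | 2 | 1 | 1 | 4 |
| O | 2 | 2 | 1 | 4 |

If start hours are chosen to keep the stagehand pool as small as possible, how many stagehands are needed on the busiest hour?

8

Early-start (J@1, K@1, L@1, M@1, N@1, O@1) gives peak 14: h1:14  h2:12  h3:9  h4:4  h5:0  h6:0.
Shift L→4, O→2.
Schedule J@1, K@1, L@4, M@1, N@1, O@2: h1:8  h2:8  h3:7  h4:8  h5:4  h6:4 — peak 8.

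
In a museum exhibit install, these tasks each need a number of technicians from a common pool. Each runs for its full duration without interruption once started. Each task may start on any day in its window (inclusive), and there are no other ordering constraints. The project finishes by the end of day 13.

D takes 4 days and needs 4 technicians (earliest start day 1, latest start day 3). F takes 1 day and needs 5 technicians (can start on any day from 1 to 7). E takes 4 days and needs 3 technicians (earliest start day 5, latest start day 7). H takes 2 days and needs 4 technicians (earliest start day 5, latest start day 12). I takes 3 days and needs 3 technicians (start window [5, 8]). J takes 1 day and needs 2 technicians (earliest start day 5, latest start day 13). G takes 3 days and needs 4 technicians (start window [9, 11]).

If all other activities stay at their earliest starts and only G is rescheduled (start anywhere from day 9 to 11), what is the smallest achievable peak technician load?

G@9: d1:9  d2:4  d3:4  d4:4  d5:12  d6:10  d7:6  d8:3  d9:4  d10:4  d11:4  d12:0  d13:0 → peak 12
G@10: d1:9  d2:4  d3:4  d4:4  d5:12  d6:10  d7:6  d8:3  d9:0  d10:4  d11:4  d12:4  d13:0 → peak 12
G@11: d1:9  d2:4  d3:4  d4:4  d5:12  d6:10  d7:6  d8:3  d9:0  d10:0  d11:4  d12:4  d13:4 → peak 12
Best is G@9, peak 12.

12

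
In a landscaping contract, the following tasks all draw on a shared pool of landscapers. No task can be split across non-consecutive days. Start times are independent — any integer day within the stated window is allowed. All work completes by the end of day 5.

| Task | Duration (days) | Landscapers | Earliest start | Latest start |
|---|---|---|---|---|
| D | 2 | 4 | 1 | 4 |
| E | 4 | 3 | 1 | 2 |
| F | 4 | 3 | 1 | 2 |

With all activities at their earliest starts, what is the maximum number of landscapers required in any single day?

10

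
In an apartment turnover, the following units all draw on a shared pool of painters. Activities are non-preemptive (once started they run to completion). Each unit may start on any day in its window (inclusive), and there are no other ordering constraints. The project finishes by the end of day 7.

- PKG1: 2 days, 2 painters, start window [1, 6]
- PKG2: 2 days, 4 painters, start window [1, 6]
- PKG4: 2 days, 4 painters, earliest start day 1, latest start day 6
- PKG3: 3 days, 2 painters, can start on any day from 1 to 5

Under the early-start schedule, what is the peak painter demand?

12

Early-start schedule: PKG1@1, PKG2@1, PKG4@1, PKG3@1.
Load per day: day 1: 12, day 2: 12, day 3: 2, day 4: 0, day 5: 0, day 6: 0, day 7: 0.
Peak is 12.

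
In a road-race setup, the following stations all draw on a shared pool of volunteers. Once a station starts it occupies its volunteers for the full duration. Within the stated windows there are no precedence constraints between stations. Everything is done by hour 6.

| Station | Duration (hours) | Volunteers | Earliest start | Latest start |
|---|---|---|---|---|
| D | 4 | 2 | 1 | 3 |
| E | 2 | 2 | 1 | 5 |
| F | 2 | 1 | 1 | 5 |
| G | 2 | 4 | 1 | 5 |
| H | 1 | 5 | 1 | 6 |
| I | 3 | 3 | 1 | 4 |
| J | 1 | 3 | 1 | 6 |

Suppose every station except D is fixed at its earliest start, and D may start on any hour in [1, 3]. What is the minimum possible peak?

18

D@1: h1:20  h2:12  h3:5  h4:2  h5:0  h6:0 → peak 20
D@2: h1:18  h2:12  h3:5  h4:2  h5:2  h6:0 → peak 18
D@3: h1:18  h2:10  h3:5  h4:2  h5:2  h6:2 → peak 18
Best is D@2, peak 18.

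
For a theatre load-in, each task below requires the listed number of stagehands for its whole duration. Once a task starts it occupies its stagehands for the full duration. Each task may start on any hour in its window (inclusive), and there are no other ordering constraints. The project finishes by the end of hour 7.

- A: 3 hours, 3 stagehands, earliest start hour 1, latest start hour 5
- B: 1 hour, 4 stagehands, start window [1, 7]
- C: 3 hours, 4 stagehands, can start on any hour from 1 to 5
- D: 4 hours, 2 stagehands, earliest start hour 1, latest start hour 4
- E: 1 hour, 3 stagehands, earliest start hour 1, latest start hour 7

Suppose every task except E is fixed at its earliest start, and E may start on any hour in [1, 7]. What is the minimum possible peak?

13

E@1: h1:16  h2:9  h3:9  h4:2  h5:0  h6:0  h7:0 → peak 16
E@2: h1:13  h2:12  h3:9  h4:2  h5:0  h6:0  h7:0 → peak 13
E@3: h1:13  h2:9  h3:12  h4:2  h5:0  h6:0  h7:0 → peak 13
E@4: h1:13  h2:9  h3:9  h4:5  h5:0  h6:0  h7:0 → peak 13
E@5: h1:13  h2:9  h3:9  h4:2  h5:3  h6:0  h7:0 → peak 13
E@6: h1:13  h2:9  h3:9  h4:2  h5:0  h6:3  h7:0 → peak 13
E@7: h1:13  h2:9  h3:9  h4:2  h5:0  h6:0  h7:3 → peak 13
Best is E@2, peak 13.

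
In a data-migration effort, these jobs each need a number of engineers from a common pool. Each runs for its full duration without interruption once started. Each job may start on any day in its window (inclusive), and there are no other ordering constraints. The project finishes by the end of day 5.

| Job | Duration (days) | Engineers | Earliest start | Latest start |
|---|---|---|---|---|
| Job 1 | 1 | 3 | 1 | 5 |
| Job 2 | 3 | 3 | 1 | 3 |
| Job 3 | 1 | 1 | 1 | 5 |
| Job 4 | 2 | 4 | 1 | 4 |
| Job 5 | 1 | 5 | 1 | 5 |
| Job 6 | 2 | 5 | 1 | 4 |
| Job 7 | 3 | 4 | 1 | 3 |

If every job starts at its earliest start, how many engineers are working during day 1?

25

At early start, day 1 has: Job 1, Job 2, Job 3, Job 4, Job 5, Job 6, Job 7.
Demand: 3 + 3 + 1 + 4 + 5 + 5 + 4 = 25.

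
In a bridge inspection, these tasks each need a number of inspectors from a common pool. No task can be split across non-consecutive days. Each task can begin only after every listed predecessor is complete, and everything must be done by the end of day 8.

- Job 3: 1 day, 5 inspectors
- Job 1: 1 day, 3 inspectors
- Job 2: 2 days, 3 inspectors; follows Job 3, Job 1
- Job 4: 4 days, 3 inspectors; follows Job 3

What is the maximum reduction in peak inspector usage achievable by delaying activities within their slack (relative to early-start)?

Early-start peak: d1:8  d2:6  d3:6  d4:3  d5:3  d6:0  d7:0  d8:0 ⇒ 8.
Leveled (Job 3@1, Job 1@2, Job 2@3, Job 4@5): d1:5  d2:3  d3:3  d4:3  d5:3  d6:3  d7:3  d8:3 ⇒ 5.
Reduction 8 − 5 = 3.

3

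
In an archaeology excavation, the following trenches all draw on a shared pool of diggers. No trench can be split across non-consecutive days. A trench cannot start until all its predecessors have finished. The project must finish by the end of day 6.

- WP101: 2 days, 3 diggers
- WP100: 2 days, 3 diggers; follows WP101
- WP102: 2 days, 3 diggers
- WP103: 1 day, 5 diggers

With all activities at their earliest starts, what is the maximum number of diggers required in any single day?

Early-start schedule: WP101@1, WP100@3, WP102@1, WP103@1.
Load per day: day 1: 11, day 2: 6, day 3: 3, day 4: 3, day 5: 0, day 6: 0.
Peak is 11.

11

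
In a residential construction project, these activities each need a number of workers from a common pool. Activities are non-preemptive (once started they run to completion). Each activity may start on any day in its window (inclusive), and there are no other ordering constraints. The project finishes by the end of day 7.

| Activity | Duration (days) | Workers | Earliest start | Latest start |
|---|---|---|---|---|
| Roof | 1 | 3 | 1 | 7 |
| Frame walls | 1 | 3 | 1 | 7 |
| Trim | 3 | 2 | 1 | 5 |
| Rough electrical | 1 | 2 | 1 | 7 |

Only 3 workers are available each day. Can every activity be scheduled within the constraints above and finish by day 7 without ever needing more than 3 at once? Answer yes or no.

Schedule Roof@1, Frame walls@2, Trim@3, Rough electrical@6: d1:3  d2:3  d3:2  d4:2  d5:2  d6:2  d7:0 — peak 3 ≤ 3.

yes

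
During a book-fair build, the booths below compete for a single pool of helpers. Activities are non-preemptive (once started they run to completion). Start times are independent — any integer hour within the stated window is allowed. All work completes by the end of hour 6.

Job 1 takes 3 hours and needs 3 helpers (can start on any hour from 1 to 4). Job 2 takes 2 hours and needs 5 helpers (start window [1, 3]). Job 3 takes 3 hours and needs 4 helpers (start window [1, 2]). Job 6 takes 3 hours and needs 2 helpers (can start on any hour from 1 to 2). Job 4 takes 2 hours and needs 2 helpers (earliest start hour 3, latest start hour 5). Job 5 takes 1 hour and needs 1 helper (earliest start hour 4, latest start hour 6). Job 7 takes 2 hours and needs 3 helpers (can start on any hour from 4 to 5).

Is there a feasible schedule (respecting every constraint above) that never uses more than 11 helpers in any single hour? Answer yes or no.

yes

Schedule Job 1@3, Job 2@1, Job 3@1, Job 6@1, Job 4@3, Job 5@4, Job 7@4: h1:11  h2:11  h3:11  h4:9  h5:6  h6:0 — peak 11 ≤ 11.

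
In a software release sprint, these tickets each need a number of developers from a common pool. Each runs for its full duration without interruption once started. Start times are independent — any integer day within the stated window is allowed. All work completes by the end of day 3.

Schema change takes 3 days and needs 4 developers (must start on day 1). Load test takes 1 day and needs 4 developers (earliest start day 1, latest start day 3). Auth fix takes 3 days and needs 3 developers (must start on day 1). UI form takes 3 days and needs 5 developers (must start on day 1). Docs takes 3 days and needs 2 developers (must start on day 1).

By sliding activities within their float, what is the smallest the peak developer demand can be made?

Schedule Schema change@1, Load test@1, Auth fix@1, UI form@1, Docs@1: d1:18  d2:14  d3:14 — peak 18.
No arrangement of the 3 feasible schedules does better.

18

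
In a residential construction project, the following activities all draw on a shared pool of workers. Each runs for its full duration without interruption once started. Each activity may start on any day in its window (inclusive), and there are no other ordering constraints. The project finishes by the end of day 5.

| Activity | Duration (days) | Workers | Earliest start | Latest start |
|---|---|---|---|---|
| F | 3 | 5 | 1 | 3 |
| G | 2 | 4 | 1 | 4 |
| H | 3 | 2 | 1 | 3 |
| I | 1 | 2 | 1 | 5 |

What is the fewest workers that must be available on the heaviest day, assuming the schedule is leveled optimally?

7

Early-start (F@1, G@1, H@1, I@1) gives peak 13: d1:13  d2:11  d3:7  d4:0  d5:0.
Shift G→4, I→4.
Schedule F@1, G@4, H@1, I@4: d1:7  d2:7  d3:7  d4:6  d5:4 — peak 7.
Total worker-days = 31 over 5 days ⇒ peak ≥ ⌈31/5⌉ = 7, so 7 is optimal.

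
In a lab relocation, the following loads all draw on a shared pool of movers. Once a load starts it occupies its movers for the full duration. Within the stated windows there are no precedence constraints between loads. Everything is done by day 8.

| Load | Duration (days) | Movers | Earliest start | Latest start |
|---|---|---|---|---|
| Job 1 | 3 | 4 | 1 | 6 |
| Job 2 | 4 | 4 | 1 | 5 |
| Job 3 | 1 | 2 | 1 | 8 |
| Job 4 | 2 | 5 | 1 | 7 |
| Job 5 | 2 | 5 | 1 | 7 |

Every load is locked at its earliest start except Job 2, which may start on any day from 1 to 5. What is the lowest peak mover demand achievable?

16

Job 2@1: d1:20  d2:18  d3:8  d4:4  d5:0  d6:0  d7:0  d8:0 → peak 20
Job 2@2: d1:16  d2:18  d3:8  d4:4  d5:4  d6:0  d7:0  d8:0 → peak 18
Job 2@3: d1:16  d2:14  d3:8  d4:4  d5:4  d6:4  d7:0  d8:0 → peak 16
Job 2@4: d1:16  d2:14  d3:4  d4:4  d5:4  d6:4  d7:4  d8:0 → peak 16
Job 2@5: d1:16  d2:14  d3:4  d4:0  d5:4  d6:4  d7:4  d8:4 → peak 16
Best is Job 2@3, peak 16.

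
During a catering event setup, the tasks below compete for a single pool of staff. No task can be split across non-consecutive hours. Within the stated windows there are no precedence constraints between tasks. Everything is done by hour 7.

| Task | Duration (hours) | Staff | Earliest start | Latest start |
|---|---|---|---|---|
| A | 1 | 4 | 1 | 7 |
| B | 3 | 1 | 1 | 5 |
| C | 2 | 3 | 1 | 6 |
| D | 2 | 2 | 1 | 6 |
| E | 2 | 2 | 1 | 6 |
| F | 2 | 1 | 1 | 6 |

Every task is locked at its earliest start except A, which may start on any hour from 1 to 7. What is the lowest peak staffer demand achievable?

9

A@1: h1:13  h2:9  h3:1  h4:0  h5:0  h6:0  h7:0 → peak 13
A@2: h1:9  h2:13  h3:1  h4:0  h5:0  h6:0  h7:0 → peak 13
A@3: h1:9  h2:9  h3:5  h4:0  h5:0  h6:0  h7:0 → peak 9
A@4: h1:9  h2:9  h3:1  h4:4  h5:0  h6:0  h7:0 → peak 9
A@5: h1:9  h2:9  h3:1  h4:0  h5:4  h6:0  h7:0 → peak 9
A@6: h1:9  h2:9  h3:1  h4:0  h5:0  h6:4  h7:0 → peak 9
A@7: h1:9  h2:9  h3:1  h4:0  h5:0  h6:0  h7:4 → peak 9
Best is A@3, peak 9.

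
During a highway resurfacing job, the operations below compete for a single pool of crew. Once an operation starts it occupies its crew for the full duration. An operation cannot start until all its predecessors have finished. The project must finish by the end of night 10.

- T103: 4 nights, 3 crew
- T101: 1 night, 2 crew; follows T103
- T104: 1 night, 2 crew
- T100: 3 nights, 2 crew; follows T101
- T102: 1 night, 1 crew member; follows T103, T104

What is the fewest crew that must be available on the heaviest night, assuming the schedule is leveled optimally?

3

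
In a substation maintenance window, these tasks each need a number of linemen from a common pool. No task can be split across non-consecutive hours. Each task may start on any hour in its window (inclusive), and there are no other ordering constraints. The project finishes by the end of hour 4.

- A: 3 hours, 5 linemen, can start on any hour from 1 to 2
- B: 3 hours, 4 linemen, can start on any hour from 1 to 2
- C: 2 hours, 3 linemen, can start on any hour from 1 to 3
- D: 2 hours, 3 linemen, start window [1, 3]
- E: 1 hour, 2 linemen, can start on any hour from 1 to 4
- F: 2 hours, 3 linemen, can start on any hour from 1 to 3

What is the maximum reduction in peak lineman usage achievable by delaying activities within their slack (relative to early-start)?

5

Early-start peak: h1:20  h2:18  h3:9  h4:0 ⇒ 20.
Leveled (A@1, B@1, C@1, D@1, E@3, F@3): h1:15  h2:15  h3:14  h4:3 ⇒ 15.
Reduction 20 − 15 = 5.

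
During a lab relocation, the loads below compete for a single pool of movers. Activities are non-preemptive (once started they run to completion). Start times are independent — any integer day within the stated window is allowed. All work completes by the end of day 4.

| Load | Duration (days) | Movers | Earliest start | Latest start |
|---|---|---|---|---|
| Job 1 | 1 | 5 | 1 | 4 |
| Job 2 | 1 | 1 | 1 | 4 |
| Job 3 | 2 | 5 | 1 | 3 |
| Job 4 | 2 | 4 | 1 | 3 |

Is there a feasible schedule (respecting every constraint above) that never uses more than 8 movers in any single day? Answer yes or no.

no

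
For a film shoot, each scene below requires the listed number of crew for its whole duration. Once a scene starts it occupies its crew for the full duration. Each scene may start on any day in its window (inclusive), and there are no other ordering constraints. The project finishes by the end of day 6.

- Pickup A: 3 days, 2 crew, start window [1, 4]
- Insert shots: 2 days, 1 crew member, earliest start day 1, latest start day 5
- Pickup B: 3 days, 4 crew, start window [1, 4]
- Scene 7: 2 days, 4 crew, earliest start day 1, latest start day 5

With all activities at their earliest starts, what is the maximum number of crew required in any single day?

Early-start schedule: Pickup A@1, Insert shots@1, Pickup B@1, Scene 7@1.
Load per day: day 1: 11, day 2: 11, day 3: 6, day 4: 0, day 5: 0, day 6: 0.
Peak is 11.

11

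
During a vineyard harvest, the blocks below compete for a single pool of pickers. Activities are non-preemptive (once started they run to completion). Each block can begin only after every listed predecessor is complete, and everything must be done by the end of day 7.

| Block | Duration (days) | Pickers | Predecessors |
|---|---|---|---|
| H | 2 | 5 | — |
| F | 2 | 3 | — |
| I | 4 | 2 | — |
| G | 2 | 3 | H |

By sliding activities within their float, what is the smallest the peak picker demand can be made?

Early-start (H@1, F@1, I@1, G@3) gives peak 10: d1:10  d2:10  d3:5  d4:5  d5:0  d6:0  d7:0.
Shift F→3, I→3, G→5.
Schedule H@1, F@3, I@3, G@5: d1:5  d2:5  d3:5  d4:5  d5:5  d6:5  d7:0 — peak 5.
Total picker-days = 30 over 7 days ⇒ peak ≥ ⌈30/7⌉ = 5, so 5 is optimal.

5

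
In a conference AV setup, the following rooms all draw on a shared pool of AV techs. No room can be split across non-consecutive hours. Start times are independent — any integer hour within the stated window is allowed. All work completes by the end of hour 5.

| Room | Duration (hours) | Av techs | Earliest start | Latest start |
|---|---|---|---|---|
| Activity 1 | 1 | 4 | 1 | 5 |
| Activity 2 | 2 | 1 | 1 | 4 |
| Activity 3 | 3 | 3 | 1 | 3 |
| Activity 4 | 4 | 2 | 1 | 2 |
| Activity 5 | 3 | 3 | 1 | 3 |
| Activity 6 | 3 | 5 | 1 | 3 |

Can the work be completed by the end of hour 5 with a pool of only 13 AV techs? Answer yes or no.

yes

Schedule Activity 1@1, Activity 2@1, Activity 3@1, Activity 4@1, Activity 5@1, Activity 6@3: h1:13  h2:9  h3:13  h4:7  h5:5 — peak 13 ≤ 13.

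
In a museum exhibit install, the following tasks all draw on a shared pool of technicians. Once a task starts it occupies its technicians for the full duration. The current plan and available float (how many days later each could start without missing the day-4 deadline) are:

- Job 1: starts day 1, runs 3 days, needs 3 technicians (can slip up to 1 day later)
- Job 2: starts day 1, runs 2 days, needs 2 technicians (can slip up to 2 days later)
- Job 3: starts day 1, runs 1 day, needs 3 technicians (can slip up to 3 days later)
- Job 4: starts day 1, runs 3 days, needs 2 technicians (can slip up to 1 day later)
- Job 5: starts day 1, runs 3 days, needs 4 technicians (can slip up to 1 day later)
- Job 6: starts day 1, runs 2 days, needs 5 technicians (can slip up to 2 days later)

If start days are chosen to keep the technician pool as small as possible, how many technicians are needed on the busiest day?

Early-start (Job 1@1, Job 2@1, Job 3@1, Job 4@1, Job 5@1, Job 6@1) gives peak 19: d1:19  d2:16  d3:9  d4:0.
Shift Job 6→3.
Schedule Job 1@1, Job 2@1, Job 3@1, Job 4@1, Job 5@1, Job 6@3: d1:14  d2:11  d3:14  d4:5 — peak 14.

14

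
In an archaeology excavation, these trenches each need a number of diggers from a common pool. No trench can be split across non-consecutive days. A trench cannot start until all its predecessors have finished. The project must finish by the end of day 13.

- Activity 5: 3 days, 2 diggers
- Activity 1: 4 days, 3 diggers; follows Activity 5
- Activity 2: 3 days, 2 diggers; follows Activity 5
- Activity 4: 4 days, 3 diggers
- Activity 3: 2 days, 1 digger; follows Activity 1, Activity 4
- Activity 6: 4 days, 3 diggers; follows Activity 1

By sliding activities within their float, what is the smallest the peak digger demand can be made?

5

Early-start (Activity 5@1, Activity 1@4, Activity 2@4, Activity 4@1, Activity 3@8, Activity 6@8) gives peak 8: d1:5  d2:5  d3:5  d4:8  d5:5  d6:5  d7:3  d8:4  d9:4  d10:3  d11:3  d12:0  d13:0.
Shift Activity 1→5, Activity 3→9, Activity 6→9.
Schedule Activity 5@1, Activity 1@5, Activity 2@4, Activity 4@1, Activity 3@9, Activity 6@9: d1:5  d2:5  d3:5  d4:5  d5:5  d6:5  d7:3  d8:3  d9:4  d10:4  d11:3  d12:3  d13:0 — peak 5.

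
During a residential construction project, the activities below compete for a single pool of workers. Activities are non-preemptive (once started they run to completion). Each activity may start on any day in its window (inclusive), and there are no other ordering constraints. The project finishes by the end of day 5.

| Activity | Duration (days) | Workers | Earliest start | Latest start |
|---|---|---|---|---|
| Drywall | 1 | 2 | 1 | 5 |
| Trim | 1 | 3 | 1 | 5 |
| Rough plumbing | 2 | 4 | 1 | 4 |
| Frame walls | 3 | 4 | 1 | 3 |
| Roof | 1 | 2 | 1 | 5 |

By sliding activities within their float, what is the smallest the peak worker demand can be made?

Early-start (Drywall@1, Trim@1, Rough plumbing@1, Frame walls@1, Roof@1) gives peak 15: d1:15  d2:8  d3:4  d4:0  d5:0.
Shift Trim→2, Frame walls→3, Roof→3.
Schedule Drywall@1, Trim@2, Rough plumbing@1, Frame walls@3, Roof@3: d1:6  d2:7  d3:6  d4:4  d5:4 — peak 7.

7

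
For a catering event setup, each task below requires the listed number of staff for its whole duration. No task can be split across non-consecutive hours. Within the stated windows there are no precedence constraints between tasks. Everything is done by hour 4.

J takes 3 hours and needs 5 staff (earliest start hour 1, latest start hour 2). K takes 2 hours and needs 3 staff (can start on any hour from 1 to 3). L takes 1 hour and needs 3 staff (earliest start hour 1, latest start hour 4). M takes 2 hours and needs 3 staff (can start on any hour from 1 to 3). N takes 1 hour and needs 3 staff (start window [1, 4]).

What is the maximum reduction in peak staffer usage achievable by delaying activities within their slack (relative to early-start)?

Early-start peak: h1:17  h2:11  h3:5  h4:0 ⇒ 17.
Leveled (J@1, K@1, L@4, M@3, N@4): h1:8  h2:8  h3:8  h4:9 ⇒ 9.
Reduction 17 − 9 = 8.

8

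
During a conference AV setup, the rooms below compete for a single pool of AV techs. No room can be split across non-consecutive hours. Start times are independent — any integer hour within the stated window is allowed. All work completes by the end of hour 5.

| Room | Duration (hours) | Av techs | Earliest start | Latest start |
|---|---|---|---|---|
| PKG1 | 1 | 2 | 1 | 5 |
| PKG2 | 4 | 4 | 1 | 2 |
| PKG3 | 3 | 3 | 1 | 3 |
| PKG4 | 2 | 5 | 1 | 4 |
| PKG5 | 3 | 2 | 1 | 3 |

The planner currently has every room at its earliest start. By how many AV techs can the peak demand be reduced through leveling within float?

Early-start peak: h1:16  h2:14  h3:9  h4:4  h5:0 ⇒ 16.
Leveled (PKG1@1, PKG2@2, PKG3@1, PKG4@4, PKG5@1): h1:7  h2:9  h3:9  h4:9  h5:9 ⇒ 9.
Reduction 16 − 9 = 7.

7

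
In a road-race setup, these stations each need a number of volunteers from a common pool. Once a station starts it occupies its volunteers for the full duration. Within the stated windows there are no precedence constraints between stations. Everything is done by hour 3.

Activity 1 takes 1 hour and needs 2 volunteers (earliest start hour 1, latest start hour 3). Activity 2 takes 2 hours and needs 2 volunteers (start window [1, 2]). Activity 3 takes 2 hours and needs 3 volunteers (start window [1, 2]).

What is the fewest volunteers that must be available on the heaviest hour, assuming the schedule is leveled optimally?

5

Early-start (Activity 1@1, Activity 2@1, Activity 3@1) gives peak 7: h1:7  h2:5  h3:0.
Shift Activity 3→2.
Schedule Activity 1@1, Activity 2@1, Activity 3@2: h1:4  h2:5  h3:3 — peak 5.
No arrangement of the 12 feasible schedules does better.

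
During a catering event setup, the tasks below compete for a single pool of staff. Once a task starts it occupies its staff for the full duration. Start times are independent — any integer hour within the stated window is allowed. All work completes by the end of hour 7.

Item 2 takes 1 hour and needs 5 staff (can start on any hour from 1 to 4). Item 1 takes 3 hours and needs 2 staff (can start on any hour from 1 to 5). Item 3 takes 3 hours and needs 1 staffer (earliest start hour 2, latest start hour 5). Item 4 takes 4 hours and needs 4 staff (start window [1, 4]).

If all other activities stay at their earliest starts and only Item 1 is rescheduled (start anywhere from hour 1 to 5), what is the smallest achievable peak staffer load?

9

Item 1@1: h1:11  h2:7  h3:7  h4:5  h5:0  h6:0  h7:0 → peak 11
Item 1@2: h1:9  h2:7  h3:7  h4:7  h5:0  h6:0  h7:0 → peak 9
Item 1@3: h1:9  h2:5  h3:7  h4:7  h5:2  h6:0  h7:0 → peak 9
Item 1@4: h1:9  h2:5  h3:5  h4:7  h5:2  h6:2  h7:0 → peak 9
Item 1@5: h1:9  h2:5  h3:5  h4:5  h5:2  h6:2  h7:2 → peak 9
Best is Item 1@2, peak 9.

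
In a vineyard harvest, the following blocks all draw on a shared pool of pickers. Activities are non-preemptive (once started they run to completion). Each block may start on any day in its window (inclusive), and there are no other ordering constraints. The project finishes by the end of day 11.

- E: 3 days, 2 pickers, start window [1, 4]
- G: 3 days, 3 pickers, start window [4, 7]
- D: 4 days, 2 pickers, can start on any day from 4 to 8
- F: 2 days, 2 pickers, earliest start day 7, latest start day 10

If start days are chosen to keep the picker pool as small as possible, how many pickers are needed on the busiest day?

4

Early-start (E@1, G@4, D@4, F@7) gives peak 5: d1:2  d2:2  d3:2  d4:5  d5:5  d6:5  d7:4  d8:2  d9:0  d10:0  d11:0.
Shift D→7.
Schedule E@1, G@4, D@7, F@7: d1:2  d2:2  d3:2  d4:3  d5:3  d6:3  d7:4  d8:4  d9:2  d10:2  d11:0 — peak 4.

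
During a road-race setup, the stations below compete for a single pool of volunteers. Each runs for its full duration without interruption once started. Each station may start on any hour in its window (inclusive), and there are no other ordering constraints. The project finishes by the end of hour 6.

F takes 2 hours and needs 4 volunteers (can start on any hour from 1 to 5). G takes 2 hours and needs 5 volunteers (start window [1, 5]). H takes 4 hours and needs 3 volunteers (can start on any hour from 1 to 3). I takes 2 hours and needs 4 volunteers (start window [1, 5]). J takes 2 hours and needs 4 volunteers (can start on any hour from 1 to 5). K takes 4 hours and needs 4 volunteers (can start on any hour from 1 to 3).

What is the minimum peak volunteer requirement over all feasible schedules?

Early-start (F@1, G@1, H@1, I@1, J@1, K@1) gives peak 24: h1:24  h2:24  h3:7  h4:7  h5:0  h6:0.
Shift H→3, I→3, J→5, K→3.
Schedule F@1, G@1, H@3, I@3, J@5, K@3: h1:9  h2:9  h3:11  h4:11  h5:11  h6:11 — peak 11.
Total volunteer-hours = 62 over 6 hours ⇒ peak ≥ ⌈62/6⌉ = 11, so 11 is optimal.

11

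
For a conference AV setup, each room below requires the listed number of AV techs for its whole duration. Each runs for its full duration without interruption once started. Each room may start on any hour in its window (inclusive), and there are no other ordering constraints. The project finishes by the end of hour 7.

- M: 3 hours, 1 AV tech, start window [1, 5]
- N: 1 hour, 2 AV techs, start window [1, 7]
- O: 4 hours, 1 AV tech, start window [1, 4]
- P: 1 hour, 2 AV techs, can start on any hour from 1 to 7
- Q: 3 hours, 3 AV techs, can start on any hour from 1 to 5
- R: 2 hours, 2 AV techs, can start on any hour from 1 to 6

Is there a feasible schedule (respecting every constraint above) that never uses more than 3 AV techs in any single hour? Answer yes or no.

Total AV tech-hours = 24; over 7 hours the average is 24/7 > 3, so some hour must exceed 3.

no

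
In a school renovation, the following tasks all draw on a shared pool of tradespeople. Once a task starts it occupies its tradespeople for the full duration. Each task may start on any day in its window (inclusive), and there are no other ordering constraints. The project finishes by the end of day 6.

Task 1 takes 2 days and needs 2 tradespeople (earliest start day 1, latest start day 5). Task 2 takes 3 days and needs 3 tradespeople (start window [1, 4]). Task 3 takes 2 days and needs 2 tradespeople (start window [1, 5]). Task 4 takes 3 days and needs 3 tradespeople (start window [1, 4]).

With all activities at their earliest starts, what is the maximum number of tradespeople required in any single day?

10

Early-start schedule: Task 1@1, Task 2@1, Task 3@1, Task 4@1.
Load per day: day 1: 10, day 2: 10, day 3: 6, day 4: 0, day 5: 0, day 6: 0.
Peak is 10.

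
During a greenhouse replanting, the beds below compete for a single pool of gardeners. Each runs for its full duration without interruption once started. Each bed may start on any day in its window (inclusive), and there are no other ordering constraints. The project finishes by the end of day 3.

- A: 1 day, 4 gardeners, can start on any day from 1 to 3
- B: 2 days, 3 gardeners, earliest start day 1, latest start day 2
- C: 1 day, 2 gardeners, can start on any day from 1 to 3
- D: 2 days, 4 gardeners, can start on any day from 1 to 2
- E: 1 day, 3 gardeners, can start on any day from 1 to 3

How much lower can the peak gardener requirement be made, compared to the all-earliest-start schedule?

8

Early-start peak: d1:16  d2:7  d3:0 ⇒ 16.
Leveled (A@1, B@2, C@3, D@1, E@3): d1:8  d2:7  d3:8 ⇒ 8.
Reduction 16 − 8 = 8.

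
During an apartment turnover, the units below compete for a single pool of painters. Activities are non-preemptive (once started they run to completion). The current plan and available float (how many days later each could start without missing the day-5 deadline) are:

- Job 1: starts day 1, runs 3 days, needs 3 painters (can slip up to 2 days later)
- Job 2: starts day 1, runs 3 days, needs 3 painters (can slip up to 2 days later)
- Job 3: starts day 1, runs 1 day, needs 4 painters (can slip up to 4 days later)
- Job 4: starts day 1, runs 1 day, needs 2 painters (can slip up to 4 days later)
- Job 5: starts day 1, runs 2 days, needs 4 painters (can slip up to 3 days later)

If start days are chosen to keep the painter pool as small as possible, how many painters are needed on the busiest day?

7

Early-start (Job 1@1, Job 2@1, Job 3@1, Job 4@1, Job 5@1) gives peak 16: d1:16  d2:10  d3:6  d4:0  d5:0.
Shift Job 2→2, Job 4→5, Job 5→4.
Schedule Job 1@1, Job 2@2, Job 3@1, Job 4@5, Job 5@4: d1:7  d2:6  d3:6  d4:7  d5:6 — peak 7.
Total painter-days = 32 over 5 days ⇒ peak ≥ ⌈32/5⌉ = 7, so 7 is optimal.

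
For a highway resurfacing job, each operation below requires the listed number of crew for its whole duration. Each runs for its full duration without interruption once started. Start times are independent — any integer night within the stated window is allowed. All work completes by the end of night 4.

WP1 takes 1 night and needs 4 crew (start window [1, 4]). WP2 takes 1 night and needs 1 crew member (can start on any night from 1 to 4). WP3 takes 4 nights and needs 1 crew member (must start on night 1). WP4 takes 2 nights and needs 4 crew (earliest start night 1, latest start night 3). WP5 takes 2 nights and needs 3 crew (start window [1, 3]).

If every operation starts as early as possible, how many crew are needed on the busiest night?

13

Early-start schedule: WP1@1, WP2@1, WP3@1, WP4@1, WP5@1.
Load per night: night 1: 13, night 2: 8, night 3: 1, night 4: 1.
Peak is 13.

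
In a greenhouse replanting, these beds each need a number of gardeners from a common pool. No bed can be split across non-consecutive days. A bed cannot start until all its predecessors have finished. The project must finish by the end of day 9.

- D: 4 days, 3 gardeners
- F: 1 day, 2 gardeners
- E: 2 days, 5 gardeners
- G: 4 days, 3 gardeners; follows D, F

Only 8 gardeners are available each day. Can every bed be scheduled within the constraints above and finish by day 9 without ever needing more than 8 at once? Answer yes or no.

yes

Schedule D@1, F@1, E@2, G@5: d1:5  d2:8  d3:8  d4:3  d5:3  d6:3  d7:3  d8:3  d9:0 — peak 8 ≤ 8.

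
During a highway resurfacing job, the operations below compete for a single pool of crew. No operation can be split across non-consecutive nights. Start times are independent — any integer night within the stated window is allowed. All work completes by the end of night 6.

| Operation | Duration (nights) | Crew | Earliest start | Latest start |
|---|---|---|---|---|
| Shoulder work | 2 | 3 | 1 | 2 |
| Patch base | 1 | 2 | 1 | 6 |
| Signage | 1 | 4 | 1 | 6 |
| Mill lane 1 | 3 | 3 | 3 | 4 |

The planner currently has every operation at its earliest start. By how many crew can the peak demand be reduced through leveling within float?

4

Early-start peak: n1:9  n2:3  n3:3  n4:3  n5:3  n6:0 ⇒ 9.
Leveled (Shoulder work@1, Patch base@1, Signage@3, Mill lane 1@4): n1:5  n2:3  n3:4  n4:3  n5:3  n6:3 ⇒ 5.
Reduction 9 − 5 = 4.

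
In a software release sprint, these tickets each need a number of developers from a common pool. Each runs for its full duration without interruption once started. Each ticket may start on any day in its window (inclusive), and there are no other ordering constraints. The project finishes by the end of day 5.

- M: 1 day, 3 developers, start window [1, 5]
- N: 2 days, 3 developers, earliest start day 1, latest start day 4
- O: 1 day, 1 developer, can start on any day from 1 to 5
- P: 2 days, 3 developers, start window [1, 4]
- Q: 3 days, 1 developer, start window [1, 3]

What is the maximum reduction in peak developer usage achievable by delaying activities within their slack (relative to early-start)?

7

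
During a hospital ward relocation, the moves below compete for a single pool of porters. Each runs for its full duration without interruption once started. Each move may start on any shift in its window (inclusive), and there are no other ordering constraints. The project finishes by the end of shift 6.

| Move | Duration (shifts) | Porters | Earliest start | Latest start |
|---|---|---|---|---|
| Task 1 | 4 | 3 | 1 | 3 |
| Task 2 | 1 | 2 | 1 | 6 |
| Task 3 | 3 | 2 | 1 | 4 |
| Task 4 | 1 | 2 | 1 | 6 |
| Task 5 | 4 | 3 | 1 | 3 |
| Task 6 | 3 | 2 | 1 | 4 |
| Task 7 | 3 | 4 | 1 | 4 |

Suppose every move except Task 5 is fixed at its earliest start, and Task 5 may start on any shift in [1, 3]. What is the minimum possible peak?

15

Task 5@1: s1:18  s2:14  s3:14  s4:6  s5:0  s6:0 → peak 18
Task 5@2: s1:15  s2:14  s3:14  s4:6  s5:3  s6:0 → peak 15
Task 5@3: s1:15  s2:11  s3:14  s4:6  s5:3  s6:3 → peak 15
Best is Task 5@2, peak 15.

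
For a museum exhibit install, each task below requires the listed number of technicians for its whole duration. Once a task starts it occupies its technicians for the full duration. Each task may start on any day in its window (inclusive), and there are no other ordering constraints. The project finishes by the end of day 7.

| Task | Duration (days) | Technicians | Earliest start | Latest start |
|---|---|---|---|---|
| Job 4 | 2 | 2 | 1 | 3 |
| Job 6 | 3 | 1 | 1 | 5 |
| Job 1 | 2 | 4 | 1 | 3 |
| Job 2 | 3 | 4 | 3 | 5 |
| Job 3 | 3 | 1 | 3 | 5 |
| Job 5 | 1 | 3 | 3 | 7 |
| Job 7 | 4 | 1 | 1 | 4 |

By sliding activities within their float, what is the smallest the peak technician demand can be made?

Early-start (Job 4@1, Job 6@1, Job 1@1, Job 2@3, Job 3@3, Job 5@3, Job 7@1) gives peak 10: d1:8  d2:8  d3:10  d4:6  d5:5  d6:0  d7:0.
Shift Job 4→3, Job 2→5, Job 3→4, Job 7→4.
Schedule Job 4@3, Job 6@1, Job 1@1, Job 2@5, Job 3@4, Job 5@3, Job 7@4: d1:5  d2:5  d3:6  d4:4  d5:6  d6:6  d7:5 — peak 6.
Total technician-days = 37 over 7 days ⇒ peak ≥ ⌈37/7⌉ = 6, so 6 is optimal.

6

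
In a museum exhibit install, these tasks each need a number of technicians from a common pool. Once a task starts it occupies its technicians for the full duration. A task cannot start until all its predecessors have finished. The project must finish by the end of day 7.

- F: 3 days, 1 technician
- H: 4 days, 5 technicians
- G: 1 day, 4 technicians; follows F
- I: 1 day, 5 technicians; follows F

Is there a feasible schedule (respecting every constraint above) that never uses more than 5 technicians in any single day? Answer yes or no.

The minimum achievable peak is 6; 5 < 6, so no feasible schedule stays within the cap.

no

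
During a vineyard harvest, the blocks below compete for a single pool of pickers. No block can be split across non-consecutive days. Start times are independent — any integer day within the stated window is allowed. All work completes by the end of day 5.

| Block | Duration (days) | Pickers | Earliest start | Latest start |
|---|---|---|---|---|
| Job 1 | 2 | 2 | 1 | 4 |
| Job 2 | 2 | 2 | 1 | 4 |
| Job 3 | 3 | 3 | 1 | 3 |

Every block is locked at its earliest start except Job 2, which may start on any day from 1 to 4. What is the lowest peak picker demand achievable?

5

Job 2@1: d1:7  d2:7  d3:3  d4:0  d5:0 → peak 7
Job 2@2: d1:5  d2:7  d3:5  d4:0  d5:0 → peak 7
Job 2@3: d1:5  d2:5  d3:5  d4:2  d5:0 → peak 5
Job 2@4: d1:5  d2:5  d3:3  d4:2  d5:2 → peak 5
Best is Job 2@3, peak 5.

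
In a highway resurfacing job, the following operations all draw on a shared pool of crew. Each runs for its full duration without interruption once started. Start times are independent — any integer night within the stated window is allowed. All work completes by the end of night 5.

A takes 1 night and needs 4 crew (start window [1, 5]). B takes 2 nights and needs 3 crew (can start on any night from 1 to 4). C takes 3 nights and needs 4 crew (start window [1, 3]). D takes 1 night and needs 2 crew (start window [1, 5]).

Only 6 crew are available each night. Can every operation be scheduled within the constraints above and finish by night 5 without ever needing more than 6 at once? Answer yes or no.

The minimum achievable peak is 7; 6 < 7, so no feasible schedule stays within the cap.

no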